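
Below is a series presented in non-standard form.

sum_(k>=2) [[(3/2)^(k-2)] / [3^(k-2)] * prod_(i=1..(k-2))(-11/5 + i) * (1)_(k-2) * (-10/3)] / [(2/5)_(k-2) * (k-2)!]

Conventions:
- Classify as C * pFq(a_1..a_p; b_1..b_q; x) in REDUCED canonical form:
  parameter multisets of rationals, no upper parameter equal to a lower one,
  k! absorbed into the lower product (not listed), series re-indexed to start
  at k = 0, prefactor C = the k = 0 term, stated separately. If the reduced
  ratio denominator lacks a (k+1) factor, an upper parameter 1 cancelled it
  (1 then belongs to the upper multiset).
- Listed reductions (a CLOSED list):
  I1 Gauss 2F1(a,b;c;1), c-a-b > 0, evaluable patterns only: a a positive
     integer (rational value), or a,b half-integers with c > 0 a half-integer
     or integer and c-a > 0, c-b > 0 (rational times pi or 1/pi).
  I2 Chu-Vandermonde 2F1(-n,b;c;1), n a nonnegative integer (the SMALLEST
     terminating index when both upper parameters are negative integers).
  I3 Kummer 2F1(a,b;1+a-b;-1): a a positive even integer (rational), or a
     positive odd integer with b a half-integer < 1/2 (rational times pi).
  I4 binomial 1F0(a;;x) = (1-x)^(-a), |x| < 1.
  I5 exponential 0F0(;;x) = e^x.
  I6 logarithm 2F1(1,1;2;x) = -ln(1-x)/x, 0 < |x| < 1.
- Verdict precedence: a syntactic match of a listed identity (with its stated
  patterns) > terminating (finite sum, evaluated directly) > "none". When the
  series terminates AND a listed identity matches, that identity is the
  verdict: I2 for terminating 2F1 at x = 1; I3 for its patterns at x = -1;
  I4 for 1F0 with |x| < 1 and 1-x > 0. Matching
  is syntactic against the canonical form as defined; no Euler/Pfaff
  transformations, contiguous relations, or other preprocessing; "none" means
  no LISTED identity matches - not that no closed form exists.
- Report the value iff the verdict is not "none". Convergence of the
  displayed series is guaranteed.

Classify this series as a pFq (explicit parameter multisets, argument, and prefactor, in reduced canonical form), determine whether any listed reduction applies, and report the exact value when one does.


Reduced: x = 1/2, 2F1, upper = {-6/5, 1}, lower = {2/5}, C = -10/3. Verdict: none. Every listed pattern misses the 2F1 form at 1/2, upper {-6/5, 1}.

Key observation: from the first term -10/3: the running product (C = -10/3) telescopes to a rising factorial.
Adjacent-term ratio: r(k) = (1/2) * (k-6/5) (k+1) / [(k+2/5) (k+1)] - rational in k, leading ratio (1/2); with t_0 = -10/3, classification follows.


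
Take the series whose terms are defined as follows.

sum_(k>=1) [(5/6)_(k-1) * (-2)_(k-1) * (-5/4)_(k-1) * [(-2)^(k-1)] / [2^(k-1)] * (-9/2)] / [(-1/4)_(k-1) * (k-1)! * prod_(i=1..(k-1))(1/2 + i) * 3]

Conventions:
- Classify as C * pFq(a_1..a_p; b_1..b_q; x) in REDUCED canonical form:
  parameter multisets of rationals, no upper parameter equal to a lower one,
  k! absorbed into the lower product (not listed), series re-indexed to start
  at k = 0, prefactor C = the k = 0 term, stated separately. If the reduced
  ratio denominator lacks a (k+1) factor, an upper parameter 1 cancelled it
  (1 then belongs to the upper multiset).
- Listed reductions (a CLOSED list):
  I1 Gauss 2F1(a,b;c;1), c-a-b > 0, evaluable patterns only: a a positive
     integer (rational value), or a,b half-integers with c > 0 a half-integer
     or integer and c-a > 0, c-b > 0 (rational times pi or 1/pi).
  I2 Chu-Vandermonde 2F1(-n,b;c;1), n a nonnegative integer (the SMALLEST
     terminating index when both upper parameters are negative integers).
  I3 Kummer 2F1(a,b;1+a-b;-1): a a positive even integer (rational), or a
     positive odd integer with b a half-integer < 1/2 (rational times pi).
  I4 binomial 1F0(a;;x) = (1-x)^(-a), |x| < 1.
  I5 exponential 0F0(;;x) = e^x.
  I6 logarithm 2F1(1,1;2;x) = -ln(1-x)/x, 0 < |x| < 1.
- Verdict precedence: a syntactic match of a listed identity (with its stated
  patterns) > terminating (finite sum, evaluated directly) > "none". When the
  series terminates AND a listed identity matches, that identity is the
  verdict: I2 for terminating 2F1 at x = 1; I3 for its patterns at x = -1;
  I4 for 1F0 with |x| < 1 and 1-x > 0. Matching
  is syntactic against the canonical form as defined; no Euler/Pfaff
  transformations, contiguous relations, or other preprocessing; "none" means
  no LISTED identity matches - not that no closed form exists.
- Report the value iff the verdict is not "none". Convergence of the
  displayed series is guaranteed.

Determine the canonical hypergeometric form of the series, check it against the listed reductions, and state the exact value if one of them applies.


Classification (C = -3/2): 3F2 with upper {-2, -5/4, 5/6}, lower {-1/4, 3/2}, argument x = -1. Verdict: terminating - upper parameter -2 makes this a finite sum (last index 2), evaluated exactly. Sum: -238/27.

Key observation: x = (-1) and the constant factors (prefactor -3/2) combine into one prefactor.
Ratio: r(k) = (-1) * (k-2) (k-5/4) (k+5/6) / [(k-1/4) (k+3/2) (k+1)] - poly over poly, x = (-1) from leading terms; C = -3/2 at k = 0.


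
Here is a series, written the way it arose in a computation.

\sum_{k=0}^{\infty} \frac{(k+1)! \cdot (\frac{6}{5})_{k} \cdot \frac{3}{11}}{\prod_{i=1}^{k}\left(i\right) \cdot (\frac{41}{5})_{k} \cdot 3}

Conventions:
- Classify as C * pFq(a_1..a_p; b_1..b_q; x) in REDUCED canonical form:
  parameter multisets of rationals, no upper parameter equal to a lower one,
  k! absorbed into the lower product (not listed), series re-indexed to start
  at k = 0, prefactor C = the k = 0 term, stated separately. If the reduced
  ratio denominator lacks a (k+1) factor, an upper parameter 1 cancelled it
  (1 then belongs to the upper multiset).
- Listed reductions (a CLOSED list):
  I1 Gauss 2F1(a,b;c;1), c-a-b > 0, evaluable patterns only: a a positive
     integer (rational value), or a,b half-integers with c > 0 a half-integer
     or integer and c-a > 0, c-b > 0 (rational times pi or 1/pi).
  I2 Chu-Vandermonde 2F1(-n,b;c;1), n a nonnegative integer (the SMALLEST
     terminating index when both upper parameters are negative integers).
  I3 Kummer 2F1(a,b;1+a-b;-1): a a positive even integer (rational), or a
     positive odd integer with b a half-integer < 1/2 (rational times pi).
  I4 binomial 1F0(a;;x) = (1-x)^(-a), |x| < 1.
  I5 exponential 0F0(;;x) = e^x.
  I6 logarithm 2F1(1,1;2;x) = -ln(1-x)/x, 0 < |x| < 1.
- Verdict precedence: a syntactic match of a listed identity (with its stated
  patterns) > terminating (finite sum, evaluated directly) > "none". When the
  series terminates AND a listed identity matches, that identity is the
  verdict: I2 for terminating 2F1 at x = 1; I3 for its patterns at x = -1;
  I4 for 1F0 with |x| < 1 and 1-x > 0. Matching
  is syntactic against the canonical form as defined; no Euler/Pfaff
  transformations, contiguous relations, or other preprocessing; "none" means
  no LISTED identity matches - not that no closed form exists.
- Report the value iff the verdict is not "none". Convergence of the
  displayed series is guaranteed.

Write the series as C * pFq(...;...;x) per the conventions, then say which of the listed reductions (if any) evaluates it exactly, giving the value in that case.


Prefactor \frac{1}{11}, argument 1: 2F1 with upper {\frac{6}{5}, 2} over lower {\frac{41}{5}}. Verdict: the Gauss summation I1 applies (x = 1: the Gamma ratio telescopes since c-a-b = 5 > 0 and a = 2 in Z>0). Its exact value is \frac{186}{1375}.

The tell: x = 1 and the factorial ratio (C = 1/11) (k+a-1)!/(a-1)! is a rising factorial (a)_k.
Term ratio: r(k) = 1 * (k+\frac{6}{5}) (k+2) / [(k+\frac{41}{5}) (k+1)] - rational; roots negated = parameters, x = 1, C = \frac{1}{11}.


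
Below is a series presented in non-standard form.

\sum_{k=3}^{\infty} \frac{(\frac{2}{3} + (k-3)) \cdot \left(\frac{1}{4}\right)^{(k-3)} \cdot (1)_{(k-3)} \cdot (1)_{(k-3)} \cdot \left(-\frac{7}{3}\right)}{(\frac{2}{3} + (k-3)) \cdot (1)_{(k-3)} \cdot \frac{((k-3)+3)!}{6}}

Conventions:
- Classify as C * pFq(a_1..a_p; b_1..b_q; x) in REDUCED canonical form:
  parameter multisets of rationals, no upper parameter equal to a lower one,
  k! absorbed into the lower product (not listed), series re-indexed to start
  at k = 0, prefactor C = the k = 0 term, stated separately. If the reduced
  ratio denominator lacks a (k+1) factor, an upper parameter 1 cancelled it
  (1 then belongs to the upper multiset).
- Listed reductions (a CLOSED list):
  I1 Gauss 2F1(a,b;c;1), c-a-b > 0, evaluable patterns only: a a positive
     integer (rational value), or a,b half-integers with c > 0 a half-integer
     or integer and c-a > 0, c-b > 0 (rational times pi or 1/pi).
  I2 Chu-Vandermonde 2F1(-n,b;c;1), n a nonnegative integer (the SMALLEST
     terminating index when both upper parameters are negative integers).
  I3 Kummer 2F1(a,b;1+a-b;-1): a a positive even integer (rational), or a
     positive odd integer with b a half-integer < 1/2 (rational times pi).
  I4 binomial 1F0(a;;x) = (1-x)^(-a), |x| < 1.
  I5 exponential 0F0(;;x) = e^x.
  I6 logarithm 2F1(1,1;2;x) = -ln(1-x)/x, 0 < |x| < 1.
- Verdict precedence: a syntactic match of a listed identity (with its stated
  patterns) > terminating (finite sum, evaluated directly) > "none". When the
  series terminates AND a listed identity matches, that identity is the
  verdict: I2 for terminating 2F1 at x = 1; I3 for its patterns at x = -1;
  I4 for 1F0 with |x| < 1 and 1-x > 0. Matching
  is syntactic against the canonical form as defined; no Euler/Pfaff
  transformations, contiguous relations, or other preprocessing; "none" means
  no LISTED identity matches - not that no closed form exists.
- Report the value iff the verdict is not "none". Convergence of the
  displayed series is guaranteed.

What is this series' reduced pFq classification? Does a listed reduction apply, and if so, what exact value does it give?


The series (x = \frac{1}{4}) is 2F1: upper {1, 1}, lower {4}, prefactor -\frac{7}{3}. Verdict: none. A 2F1 with upper {1, 1} fits none of I1-I6 at x = \frac{1}{4}; the sum runs forever.

Structural cue: x = \frac{1}{4} and (1)_k (C = -7/3, x = 1/4) is k! itself.
Term ratio: r(k) = \frac{1}{4} * (k+1) (k+1) / [(k+4) (k+1)] - rational in k, leading ratio \frac{1}{4}; with t_0 = -\frac{7}{3}, classification follows.


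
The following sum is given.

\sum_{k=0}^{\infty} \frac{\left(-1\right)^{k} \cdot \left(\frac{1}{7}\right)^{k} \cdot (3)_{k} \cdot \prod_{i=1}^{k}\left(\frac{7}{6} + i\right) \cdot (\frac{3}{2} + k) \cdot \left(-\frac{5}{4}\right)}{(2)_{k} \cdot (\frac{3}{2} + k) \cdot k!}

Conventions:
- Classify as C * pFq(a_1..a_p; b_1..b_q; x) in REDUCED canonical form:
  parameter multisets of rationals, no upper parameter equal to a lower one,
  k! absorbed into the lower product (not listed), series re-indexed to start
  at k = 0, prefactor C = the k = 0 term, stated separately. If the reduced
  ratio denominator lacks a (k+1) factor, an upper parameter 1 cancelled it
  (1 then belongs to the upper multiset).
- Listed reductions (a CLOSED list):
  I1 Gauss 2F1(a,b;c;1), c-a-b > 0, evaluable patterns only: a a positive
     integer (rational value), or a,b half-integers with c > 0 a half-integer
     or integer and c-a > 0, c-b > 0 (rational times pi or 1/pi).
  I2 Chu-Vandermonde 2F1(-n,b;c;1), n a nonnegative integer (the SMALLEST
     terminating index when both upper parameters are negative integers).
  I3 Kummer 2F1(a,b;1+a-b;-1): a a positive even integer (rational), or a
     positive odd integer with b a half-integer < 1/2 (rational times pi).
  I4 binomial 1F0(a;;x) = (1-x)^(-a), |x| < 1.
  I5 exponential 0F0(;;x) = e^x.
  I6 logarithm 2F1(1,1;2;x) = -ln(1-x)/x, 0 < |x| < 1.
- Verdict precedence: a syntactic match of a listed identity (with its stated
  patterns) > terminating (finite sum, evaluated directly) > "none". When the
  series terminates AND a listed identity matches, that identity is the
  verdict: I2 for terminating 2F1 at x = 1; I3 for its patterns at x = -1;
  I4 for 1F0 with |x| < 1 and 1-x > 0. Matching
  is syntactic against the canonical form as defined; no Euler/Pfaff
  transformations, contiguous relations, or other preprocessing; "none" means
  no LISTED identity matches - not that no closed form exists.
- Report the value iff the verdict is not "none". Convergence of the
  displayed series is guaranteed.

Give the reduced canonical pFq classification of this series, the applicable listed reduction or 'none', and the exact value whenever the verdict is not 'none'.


The series (x = -\frac{1}{7}) is 2F1: upper {\frac{13}{6}, 3}, lower {2}, prefactor -\frac{5}{4}. Verdict: none (x = -\frac{1}{7}): each listed identity misses the multisets {\frac{13}{6}, 3} ; {2}.

Key observation: t_0 = -\frac{5}{4} here, and the factor k + 3/2 cancels (top and bottom), leaving C = -5/4.
Ratio: r(k) = -\frac{1}{7} * (k+\frac{13}{6}) (k+3) / [(k+2) (k+1)] ; factor over Q: parameters, x = -\frac{1}{7}, and C = -\frac{5}{4}.


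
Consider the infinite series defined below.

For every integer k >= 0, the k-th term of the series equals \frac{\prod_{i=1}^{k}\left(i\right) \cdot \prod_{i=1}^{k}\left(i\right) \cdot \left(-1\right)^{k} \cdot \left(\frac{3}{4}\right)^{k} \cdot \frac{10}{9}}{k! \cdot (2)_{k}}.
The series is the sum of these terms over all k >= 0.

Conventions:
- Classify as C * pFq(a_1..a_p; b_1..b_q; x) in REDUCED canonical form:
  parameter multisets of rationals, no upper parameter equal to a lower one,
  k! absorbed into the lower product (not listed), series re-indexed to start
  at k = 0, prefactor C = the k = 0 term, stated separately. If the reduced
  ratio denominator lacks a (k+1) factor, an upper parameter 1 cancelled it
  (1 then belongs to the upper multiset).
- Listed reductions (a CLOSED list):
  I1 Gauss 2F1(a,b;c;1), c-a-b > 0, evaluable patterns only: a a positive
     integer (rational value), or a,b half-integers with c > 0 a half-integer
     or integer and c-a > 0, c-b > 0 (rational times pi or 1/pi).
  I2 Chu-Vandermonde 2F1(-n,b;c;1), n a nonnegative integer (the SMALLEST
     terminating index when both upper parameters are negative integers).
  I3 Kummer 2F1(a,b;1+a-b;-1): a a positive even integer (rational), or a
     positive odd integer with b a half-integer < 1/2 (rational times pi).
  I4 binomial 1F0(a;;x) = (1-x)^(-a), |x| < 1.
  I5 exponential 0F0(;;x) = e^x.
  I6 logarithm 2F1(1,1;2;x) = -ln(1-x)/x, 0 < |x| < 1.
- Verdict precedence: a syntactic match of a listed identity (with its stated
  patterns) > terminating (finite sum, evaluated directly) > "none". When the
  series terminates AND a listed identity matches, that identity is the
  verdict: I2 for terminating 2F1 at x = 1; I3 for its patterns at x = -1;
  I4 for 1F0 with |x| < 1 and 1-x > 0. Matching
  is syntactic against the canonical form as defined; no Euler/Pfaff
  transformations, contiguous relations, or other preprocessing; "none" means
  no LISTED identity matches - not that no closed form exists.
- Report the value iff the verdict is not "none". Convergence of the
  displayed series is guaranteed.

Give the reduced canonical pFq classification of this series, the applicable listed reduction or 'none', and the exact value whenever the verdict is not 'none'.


The series (x = -\frac{3}{4}) is 2F1: upper {1, 1}, lower {2}, prefactor \frac{10}{9}. Verdict: the I6 logarithm reduction fires (the logarithm: parameters (1,1;2), x = -\frac{3}{4}). Its exact value is \frac{40}{27} \cdot \ln\left(\frac{7}{4}\right).

Structural cue: t_0 = \frac{10}{9} here, and the running product (prefactor 10/9) telescopes to a rising factorial.
Ratio: r(k) = -\frac{3}{4} * (k+1) (k+1) / [(k+2) (k+1)] - rational in k, leading ratio -\frac{3}{4}; with t_0 = \frac{10}{9}, classification follows.


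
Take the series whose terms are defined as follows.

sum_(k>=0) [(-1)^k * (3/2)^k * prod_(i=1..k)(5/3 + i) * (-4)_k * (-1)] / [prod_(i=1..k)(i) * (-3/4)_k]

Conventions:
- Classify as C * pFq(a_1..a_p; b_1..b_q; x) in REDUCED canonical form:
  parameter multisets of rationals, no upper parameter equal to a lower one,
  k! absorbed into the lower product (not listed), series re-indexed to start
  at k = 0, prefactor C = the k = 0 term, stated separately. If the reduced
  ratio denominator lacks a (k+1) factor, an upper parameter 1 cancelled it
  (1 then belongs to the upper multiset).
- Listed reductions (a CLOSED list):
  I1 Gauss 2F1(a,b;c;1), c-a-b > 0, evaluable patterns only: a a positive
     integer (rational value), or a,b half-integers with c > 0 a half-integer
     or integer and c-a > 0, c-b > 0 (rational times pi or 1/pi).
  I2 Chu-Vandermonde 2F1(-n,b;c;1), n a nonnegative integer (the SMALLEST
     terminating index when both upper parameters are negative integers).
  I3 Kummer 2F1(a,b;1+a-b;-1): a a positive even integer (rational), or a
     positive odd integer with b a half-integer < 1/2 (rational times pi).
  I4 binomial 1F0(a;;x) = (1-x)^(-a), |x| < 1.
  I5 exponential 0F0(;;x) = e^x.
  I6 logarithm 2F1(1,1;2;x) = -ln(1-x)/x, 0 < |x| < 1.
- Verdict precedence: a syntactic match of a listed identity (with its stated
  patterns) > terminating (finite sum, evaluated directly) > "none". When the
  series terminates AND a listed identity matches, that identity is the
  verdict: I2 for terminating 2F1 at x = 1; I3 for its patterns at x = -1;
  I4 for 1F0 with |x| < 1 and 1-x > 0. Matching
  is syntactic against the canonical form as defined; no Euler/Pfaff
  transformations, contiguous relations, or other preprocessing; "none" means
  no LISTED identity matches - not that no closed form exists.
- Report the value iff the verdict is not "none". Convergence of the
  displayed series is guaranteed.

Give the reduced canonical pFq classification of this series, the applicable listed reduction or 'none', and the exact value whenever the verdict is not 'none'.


Structural cue: from the first term -1: the running product (C = -1) telescopes to a rising factorial.
Step ratio: r(k) = (-3/2) * (k-4) (k+8/3) / [(k-3/4) (k+1)] ; factor over Q: parameters, x = (-3/2), and C = -1.

At argument -3/2: a 2F1 with upper {-4, 8/3}, lower {-3/4}, scaled by C = -1. Verdict: terminating - no listed pattern fits, but -4 in the upper list cuts the series at k = 4; direct evaluation. Exact value: 157541/27.


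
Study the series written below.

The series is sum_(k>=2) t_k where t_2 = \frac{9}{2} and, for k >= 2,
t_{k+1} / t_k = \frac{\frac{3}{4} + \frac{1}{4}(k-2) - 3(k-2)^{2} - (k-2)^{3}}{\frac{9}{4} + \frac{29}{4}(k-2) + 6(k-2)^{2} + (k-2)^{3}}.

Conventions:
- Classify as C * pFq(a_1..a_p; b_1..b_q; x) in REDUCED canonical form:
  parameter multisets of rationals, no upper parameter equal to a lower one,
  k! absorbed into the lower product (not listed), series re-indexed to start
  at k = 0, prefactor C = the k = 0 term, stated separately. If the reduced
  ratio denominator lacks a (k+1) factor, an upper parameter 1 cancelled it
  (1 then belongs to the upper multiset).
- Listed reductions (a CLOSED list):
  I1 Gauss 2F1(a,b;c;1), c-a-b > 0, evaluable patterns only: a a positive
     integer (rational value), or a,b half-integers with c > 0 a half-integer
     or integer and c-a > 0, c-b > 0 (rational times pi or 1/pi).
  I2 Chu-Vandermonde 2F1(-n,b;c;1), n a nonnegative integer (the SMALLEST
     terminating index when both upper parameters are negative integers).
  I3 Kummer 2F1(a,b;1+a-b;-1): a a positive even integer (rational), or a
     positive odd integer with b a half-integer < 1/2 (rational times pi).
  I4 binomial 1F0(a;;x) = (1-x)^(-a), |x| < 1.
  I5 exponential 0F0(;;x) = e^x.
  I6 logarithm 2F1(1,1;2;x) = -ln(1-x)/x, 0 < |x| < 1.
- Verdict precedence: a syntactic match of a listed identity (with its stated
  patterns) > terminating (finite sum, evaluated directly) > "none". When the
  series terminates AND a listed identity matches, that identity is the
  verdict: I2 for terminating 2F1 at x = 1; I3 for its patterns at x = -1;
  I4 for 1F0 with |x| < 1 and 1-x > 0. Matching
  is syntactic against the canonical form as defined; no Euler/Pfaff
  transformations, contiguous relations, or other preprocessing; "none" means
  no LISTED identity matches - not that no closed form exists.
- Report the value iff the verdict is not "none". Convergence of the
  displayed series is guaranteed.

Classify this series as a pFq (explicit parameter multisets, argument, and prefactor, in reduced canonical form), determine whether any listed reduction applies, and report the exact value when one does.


Canonical form: C = \frac{9}{2} times 2F1 with upper {-\frac{1}{2}, 3}, lower {\frac{9}{2}}, x = -1. Verdict: the Kummer evaluation I3 applies (x = -1; c = \frac{9}{2} equals 1+a-b for upper {-\frac{1}{2}, 3}: listed pattern). Sum: \frac{945}{512} \cdot \pi.

Key observation: with t_0 = \frac{9}{2}, the expanded ratio factors over Q; C = 9/2, roots give parameters.
Adjacent-term ratio: r(k) = -1 * (k-\frac{1}{2}) (k+3) / [(k+\frac{9}{2}) (k+1)] ; factor over Q: parameters, x = -1, and C = \frac{9}{2}.


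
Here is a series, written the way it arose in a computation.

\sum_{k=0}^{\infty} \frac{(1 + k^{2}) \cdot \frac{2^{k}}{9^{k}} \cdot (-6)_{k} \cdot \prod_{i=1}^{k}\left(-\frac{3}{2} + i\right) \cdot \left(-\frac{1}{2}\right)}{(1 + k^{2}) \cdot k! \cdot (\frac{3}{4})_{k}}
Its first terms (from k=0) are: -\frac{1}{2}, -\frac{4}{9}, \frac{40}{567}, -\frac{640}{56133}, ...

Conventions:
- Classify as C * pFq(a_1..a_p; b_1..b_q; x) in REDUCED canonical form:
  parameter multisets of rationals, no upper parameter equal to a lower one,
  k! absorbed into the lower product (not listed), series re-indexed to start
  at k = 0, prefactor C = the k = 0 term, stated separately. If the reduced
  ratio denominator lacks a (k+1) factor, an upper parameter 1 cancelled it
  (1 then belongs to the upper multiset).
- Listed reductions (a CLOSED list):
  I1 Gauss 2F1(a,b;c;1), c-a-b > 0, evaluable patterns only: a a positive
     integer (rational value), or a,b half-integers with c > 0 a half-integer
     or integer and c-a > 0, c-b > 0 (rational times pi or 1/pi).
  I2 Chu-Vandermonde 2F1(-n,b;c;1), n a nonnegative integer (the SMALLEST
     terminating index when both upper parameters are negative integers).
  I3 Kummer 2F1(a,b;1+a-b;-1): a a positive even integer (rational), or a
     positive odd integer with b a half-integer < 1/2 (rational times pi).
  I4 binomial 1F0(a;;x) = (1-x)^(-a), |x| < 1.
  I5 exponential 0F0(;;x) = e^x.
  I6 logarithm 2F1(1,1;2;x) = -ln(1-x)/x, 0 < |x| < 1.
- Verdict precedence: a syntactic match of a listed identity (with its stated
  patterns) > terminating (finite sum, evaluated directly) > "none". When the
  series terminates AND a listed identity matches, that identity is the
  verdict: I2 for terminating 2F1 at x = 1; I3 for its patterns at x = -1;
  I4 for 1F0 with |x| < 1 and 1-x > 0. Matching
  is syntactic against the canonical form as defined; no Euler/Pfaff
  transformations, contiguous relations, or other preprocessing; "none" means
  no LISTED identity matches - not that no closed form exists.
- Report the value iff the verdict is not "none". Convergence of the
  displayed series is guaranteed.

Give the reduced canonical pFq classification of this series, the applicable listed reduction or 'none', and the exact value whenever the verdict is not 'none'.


Prefactor -\frac{1}{2}, argument \frac{2}{9}: 2F1 with upper {-6, -\frac{1}{2}} over lower {\frac{3}{4}}. Verdict: terminating - upper parameter -6 makes this a finite sum (last index 6), evaluated exactly. Value: -\frac{1505725013}{1703091258}.

Key step: t_0 = -\frac{1}{2} here, and the two geometric factors (C = -1/2) combine into one argument.
Term ratio: r(k) = \frac{2}{9} * (k-6) (k-\frac{1}{2}) / [(k+\frac{3}{4}) (k+1)] - rational; roots negated = parameters, x = \frac{2}{9}, C = -\frac{1}{2}.


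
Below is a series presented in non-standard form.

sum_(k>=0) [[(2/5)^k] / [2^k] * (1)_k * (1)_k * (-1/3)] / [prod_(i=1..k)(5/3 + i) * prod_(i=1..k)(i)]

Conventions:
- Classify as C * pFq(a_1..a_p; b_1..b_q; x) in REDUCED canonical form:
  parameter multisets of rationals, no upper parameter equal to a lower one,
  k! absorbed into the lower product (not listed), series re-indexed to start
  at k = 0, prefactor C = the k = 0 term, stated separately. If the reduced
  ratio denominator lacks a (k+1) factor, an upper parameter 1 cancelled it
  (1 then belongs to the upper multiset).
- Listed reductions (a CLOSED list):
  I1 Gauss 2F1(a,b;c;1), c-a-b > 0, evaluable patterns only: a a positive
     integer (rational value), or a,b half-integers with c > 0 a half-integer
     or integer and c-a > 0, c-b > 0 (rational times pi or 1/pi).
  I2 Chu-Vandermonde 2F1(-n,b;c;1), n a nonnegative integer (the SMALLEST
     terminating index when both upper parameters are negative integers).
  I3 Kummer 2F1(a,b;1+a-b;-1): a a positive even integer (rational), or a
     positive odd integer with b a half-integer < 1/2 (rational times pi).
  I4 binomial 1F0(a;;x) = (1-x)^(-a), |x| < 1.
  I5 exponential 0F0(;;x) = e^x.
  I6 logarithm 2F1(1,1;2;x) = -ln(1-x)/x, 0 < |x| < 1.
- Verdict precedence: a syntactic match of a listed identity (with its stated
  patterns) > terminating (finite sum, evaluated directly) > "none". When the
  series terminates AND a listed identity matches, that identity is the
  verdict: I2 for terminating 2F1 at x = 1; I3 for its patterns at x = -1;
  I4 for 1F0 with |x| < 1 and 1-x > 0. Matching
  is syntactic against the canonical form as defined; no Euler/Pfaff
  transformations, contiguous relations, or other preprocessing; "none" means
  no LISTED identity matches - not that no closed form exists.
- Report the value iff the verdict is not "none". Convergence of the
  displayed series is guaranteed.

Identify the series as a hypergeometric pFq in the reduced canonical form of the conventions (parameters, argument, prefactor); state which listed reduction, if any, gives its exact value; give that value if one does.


The series (x = 1/5) is 2F1: upper {1, 1}, lower {8/3}, prefactor -1/3. Verdict: none here - no I1-I6 shape fits x = 1/5 with lower {8/3}.

Key step: x = (1/5) and the lower running product (C = -1/3, x = 1/5) is a rising factorial.
Step ratio: r(k) = (1/5) * (k+1) (k+1) / [(k+8/3) (k+1)] - rational in k. x = (1/5); t_0 = -1/3; negate the roots.


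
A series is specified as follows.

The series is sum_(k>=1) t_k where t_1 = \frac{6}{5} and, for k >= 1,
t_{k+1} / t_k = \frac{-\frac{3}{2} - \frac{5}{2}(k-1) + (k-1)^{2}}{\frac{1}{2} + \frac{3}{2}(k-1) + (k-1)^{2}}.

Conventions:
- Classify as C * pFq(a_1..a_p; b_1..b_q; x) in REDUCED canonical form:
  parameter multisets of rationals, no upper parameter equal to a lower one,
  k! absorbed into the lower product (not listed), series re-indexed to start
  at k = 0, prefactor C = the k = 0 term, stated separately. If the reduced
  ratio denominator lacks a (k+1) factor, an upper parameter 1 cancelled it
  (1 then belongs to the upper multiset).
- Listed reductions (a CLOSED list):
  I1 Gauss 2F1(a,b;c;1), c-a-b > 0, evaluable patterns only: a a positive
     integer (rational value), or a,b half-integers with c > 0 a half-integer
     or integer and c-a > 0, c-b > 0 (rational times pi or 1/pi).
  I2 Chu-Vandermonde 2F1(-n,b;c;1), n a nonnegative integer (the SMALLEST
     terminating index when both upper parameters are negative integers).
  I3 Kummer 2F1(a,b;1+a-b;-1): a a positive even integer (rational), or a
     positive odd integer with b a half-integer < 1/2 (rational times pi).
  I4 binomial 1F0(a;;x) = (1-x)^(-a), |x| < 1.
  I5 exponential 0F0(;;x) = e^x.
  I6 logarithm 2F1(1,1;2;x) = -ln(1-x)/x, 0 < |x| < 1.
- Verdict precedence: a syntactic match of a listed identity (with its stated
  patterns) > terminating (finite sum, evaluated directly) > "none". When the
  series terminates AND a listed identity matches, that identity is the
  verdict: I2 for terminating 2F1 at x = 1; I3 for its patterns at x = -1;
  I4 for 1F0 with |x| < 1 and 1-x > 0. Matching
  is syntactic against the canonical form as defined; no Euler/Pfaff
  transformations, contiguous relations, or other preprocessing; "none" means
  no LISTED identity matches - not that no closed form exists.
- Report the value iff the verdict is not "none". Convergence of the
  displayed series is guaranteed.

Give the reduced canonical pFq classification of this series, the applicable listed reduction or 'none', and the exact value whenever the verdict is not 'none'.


Classification (C = \frac{6}{5}): 1F0 with upper {-3}, lower {-}, argument x = 1. Verdict: terminating - upper parameter -3 makes this a finite sum (last index 3), evaluated exactly. Value: 0.

The tell: t_0 = \frac{6}{5} here, and factor the ratio over Q (C = 6/5): negated roots = parameters.
Term ratio: r(k) = 1 * (k-3) / [(k+1)] - poly over poly, x = 1 from leading terms; C = \frac{6}{5} at k = 0.


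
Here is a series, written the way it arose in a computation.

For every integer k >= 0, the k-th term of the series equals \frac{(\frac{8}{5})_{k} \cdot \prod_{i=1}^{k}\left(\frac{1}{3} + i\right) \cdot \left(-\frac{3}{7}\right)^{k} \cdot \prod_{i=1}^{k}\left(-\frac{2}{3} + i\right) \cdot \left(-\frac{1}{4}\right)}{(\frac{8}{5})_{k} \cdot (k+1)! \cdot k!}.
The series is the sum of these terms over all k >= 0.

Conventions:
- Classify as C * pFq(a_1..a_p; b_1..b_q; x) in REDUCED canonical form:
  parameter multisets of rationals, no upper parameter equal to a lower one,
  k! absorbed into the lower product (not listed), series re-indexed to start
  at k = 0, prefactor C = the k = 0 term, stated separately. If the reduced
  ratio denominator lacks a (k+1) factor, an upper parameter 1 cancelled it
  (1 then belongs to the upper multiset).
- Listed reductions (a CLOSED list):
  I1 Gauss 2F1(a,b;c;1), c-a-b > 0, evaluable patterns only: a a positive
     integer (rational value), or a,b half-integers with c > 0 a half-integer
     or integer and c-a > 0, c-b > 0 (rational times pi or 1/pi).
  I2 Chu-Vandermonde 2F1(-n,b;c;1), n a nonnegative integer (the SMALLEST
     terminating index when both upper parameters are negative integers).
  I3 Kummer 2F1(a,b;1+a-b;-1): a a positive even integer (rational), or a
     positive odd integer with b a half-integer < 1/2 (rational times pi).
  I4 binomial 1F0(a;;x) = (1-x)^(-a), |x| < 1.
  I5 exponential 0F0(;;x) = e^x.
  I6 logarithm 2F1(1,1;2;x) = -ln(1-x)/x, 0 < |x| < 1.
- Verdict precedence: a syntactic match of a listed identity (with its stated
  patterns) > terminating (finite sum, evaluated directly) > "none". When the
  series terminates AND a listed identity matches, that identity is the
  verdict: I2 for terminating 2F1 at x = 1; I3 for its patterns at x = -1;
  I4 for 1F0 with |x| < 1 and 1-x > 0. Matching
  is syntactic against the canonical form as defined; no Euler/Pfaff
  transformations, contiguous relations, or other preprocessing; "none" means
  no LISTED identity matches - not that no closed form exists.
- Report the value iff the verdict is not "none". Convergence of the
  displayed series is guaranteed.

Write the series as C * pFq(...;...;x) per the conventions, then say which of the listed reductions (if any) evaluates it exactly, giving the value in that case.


Reduced: x = -\frac{3}{7}, 2F1, upper = {\frac{1}{3}, \frac{4}{3}}, lower = {2}, C = -\frac{1}{4}. Verdict: none - at argument -\frac{3}{7} the multisets {\frac{1}{3}, \frac{4}{3}} ; {2} match no listed identity.

Structural cue: from the first term -\frac{1}{4}: the denominator's factorial ratio (prefactor -1/4) is a lower Pochhammer.
Step ratio: r(k) = -\frac{3}{7} * (k+\frac{1}{3}) (k+\frac{4}{3}) / [(k+2) (k+1)] ; factor over Q: parameters, x = -\frac{3}{7}, and C = -\frac{1}{4}.


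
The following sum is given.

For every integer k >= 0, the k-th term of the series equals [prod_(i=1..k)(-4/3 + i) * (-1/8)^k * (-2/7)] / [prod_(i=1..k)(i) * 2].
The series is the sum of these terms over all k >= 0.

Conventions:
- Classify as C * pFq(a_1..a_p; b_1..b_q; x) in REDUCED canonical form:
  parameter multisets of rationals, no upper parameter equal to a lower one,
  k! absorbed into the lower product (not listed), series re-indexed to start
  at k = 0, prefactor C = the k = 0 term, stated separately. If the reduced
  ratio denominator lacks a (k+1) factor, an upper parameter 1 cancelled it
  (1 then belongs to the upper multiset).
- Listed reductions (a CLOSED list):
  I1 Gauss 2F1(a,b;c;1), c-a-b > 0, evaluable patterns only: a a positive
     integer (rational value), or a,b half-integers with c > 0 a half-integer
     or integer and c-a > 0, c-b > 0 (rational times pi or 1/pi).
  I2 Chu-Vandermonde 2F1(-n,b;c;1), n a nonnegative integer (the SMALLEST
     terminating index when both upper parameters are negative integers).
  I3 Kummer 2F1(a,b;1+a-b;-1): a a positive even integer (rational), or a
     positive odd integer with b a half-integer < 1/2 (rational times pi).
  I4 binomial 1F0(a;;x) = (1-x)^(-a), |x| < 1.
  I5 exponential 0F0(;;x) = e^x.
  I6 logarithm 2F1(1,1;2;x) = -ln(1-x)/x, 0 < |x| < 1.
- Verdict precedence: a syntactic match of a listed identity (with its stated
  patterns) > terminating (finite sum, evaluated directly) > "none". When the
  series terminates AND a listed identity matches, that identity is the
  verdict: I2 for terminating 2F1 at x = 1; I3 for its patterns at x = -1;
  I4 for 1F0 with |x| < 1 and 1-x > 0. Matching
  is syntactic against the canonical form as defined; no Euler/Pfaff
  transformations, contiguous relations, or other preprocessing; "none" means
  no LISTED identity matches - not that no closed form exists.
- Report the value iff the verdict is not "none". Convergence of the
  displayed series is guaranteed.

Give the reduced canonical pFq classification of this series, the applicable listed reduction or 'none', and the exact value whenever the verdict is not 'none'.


Prefactor -1/7, argument -1/8: 1F0 with upper {-1/3} over lower {-}. Verdict: this is binomial (I4) (the 1F0 binomial series: exponent 1/3, x = -1/8). Sum: (-1/7) * (9/8)^(1/3).

Structural cue: with t_0 = -1/7, the running product (prefactor -1/7) telescopes to a rising factorial.
Step ratio: r(k) = (-1/8) * (k-1/3) / [(k+1)] - rational; roots negated = parameters, x = (-1/8), C = -1/7.


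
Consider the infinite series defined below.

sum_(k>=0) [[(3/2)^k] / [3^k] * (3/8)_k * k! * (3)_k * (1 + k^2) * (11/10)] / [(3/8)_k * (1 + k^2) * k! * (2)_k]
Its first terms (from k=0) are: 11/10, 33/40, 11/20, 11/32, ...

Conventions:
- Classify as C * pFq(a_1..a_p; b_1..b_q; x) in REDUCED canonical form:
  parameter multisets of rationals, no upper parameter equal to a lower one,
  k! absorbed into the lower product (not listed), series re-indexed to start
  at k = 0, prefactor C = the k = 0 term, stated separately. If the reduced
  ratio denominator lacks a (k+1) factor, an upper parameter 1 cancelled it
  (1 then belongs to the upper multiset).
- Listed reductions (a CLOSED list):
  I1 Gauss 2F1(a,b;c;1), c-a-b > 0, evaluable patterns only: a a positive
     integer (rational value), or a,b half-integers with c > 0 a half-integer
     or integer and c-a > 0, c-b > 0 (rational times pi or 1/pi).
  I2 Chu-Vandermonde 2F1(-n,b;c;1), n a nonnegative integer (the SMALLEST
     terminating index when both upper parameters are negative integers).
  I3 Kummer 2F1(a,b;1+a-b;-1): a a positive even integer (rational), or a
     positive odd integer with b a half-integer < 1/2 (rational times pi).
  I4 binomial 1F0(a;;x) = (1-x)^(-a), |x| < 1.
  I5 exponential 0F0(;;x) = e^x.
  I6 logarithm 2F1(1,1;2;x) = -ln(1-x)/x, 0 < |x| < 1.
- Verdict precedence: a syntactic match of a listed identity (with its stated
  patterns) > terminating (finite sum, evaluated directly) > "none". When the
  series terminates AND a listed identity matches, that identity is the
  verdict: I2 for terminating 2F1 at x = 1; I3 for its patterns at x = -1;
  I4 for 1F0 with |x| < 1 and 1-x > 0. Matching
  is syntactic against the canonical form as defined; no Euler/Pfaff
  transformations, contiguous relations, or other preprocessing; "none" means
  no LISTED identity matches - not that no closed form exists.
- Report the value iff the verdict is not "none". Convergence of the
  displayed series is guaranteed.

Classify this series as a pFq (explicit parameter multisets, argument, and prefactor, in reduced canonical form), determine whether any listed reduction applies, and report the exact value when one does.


Canonical form: C = 11/10 times 2F1 with upper {1, 3}, lower {2}, x = 1/2. Verdict: none - at argument 1/2 the multisets {1, 3} ; {2} match no listed identity.

Key step: t_0 = 11/10 here, and the two k-th powers (prefactor 11/10) combine into one argument.
Consecutive-term ratio: r(k) = (1/2) * (k+1) (k+3) / [(k+2) (k+1)] ; factor over Q: parameters, x = (1/2), and C = 11/10.


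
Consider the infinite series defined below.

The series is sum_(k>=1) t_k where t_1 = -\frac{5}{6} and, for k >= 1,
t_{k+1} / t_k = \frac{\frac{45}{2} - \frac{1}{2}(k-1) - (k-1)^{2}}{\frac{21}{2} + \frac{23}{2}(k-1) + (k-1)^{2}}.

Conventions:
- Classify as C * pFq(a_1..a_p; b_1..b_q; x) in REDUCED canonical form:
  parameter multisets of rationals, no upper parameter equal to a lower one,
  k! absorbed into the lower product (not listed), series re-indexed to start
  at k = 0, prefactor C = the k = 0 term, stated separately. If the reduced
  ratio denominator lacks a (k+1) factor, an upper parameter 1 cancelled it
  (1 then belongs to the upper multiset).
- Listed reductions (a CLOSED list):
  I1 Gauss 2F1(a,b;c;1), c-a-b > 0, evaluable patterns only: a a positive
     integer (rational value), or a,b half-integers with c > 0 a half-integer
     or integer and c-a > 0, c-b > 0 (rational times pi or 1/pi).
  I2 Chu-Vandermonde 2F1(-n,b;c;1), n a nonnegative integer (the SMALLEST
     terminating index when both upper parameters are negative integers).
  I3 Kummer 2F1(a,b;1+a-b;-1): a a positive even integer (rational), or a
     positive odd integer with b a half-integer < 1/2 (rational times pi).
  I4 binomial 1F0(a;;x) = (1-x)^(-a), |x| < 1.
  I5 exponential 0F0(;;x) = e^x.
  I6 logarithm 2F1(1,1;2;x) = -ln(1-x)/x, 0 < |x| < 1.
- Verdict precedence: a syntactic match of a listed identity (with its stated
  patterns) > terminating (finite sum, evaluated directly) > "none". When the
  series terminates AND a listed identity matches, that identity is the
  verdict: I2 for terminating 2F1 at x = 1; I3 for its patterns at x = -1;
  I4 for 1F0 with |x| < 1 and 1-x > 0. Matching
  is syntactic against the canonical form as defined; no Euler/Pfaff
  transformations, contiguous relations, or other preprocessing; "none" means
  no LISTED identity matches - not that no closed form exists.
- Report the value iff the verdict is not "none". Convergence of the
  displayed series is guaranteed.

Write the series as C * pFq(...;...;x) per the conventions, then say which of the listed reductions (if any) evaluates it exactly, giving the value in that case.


The series (x = -1) is 2F1: upper {-\frac{9}{2}, 5}, lower {\frac{21}{2}}, prefactor -\frac{5}{6}. Verdict: this is Kummer (I3) (x = -1; c = \frac{21}{2} equals 1+a-b for upper {-\frac{9}{2}, 5}: listed pattern). Hence: \left(-\frac{3464175}{2097152}\right) \cdot \pi.

First insight: x = -1 and roots of the ratio polynomials (C = -5/6) are the negated parameters.
Consecutive-term ratio: r(k) = -1 * (k-\frac{9}{2}) (k+5) / [(k+\frac{21}{2}) (k+1)] - poly over poly, x = -1 from leading terms; C = -\frac{5}{6} at k = 0.


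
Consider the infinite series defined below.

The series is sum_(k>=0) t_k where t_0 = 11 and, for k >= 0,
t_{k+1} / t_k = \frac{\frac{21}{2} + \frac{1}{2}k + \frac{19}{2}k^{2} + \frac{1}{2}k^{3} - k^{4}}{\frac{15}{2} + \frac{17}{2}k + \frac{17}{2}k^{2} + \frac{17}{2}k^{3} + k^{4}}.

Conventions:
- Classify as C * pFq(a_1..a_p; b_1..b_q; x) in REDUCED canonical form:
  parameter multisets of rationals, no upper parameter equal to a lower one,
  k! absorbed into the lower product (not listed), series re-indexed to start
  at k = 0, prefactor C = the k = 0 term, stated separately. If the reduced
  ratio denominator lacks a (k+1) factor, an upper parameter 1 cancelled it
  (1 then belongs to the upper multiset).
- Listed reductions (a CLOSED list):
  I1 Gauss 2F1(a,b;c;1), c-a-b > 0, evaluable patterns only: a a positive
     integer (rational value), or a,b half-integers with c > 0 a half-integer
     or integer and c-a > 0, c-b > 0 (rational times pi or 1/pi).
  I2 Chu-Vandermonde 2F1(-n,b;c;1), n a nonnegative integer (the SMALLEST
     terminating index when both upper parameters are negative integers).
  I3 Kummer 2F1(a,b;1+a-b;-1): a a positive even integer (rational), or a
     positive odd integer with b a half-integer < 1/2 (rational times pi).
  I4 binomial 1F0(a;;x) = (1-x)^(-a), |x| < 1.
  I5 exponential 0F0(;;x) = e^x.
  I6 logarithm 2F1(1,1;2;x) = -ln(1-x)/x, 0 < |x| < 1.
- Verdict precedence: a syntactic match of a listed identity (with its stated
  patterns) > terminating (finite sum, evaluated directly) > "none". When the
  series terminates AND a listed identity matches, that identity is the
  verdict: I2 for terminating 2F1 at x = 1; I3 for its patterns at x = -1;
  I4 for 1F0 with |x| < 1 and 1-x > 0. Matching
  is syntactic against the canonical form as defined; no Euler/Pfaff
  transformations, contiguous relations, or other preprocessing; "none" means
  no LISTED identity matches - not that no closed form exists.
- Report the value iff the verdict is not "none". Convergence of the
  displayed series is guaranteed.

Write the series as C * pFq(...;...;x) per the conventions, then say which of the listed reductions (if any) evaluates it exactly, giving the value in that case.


With C = 11: the canonical form is 2F1(-\frac{7}{2}, 3; \frac{15}{2}; -1). Verdict at x = -1: the Kummer evaluation I3 matches (x = -1; c = \frac{15}{2} equals 1+a-b for upper {-\frac{7}{2}, 3}: listed pattern). Its exact value is \frac{99099}{8192} \cdot \pi.

First insight: t_0 = 11 here, and cancel k^2 + 1 from the displayed ratio first; then prefactor 11.
Term ratio: r(k) = -1 * (k-\frac{7}{2}) (k+3) / [(k+\frac{15}{2}) (k+1)] - rational in k. x = -1; t_0 = 11; negate the roots.
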